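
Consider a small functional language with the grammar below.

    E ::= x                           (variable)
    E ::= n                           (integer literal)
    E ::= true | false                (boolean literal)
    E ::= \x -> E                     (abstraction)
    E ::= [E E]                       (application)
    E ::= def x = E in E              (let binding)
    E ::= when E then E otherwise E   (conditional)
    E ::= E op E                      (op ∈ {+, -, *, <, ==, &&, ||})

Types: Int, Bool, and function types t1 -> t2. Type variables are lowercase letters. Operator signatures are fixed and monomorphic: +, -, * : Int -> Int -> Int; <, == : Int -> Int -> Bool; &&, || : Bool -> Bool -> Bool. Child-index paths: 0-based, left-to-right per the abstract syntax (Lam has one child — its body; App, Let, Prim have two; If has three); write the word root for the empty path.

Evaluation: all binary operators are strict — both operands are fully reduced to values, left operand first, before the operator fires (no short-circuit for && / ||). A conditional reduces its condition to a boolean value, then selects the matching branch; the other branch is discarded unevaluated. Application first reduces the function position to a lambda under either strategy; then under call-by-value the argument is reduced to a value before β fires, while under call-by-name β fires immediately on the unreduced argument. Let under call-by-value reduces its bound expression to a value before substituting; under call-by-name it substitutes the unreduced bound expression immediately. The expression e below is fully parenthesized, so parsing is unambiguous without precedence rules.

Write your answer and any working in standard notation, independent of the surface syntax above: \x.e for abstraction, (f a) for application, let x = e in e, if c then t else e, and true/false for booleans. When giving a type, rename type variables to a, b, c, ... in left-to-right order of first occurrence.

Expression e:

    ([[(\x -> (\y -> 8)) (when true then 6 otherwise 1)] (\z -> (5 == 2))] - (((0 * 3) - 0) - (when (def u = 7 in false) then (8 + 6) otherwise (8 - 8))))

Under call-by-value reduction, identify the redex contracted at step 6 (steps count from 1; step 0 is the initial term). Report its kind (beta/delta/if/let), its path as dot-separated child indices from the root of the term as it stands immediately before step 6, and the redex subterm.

Derivation:
step 0: ((((\x.(\y.8)) (if true then 6 else 1)) (\z.(5 == 2))) - (((0 * 3) - 0) - (if (let u = 7 in false) then (8 + 6) else (8 - 8))))
step 1: [if@0.0.1] ((((\x.(\y.8)) 6) (\z.(5 == 2))) - (((0 * 3) - 0) - (if (let u = 7 in false) then (8 + 6) else (8 - 8))))
step 2: [beta@0.0] (((\y.8) (\z.(5 == 2))) - (((0 * 3) - 0) - (if (let u = 7 in false) then (8 + 6) else (8 - 8))))
step 3: [beta@0] (8 - (((0 * 3) - 0) - (if (let u = 7 in false) then (8 + 6) else (8 - 8))))
step 4: [delta@1.0.0] (8 - ((0 - 0) - (if (let u = 7 in false) then (8 + 6) else (8 - 8))))
step 5: [delta@1.0] (8 - (0 - (if (let u = 7 in false) then (8 + 6) else (8 - 8))))
step 6: [let@1.1.0] (8 - (0 - (if false then (8 + 6) else (8 - 8))))

Answer: let at 1.1.0 : (let u = 7 in false)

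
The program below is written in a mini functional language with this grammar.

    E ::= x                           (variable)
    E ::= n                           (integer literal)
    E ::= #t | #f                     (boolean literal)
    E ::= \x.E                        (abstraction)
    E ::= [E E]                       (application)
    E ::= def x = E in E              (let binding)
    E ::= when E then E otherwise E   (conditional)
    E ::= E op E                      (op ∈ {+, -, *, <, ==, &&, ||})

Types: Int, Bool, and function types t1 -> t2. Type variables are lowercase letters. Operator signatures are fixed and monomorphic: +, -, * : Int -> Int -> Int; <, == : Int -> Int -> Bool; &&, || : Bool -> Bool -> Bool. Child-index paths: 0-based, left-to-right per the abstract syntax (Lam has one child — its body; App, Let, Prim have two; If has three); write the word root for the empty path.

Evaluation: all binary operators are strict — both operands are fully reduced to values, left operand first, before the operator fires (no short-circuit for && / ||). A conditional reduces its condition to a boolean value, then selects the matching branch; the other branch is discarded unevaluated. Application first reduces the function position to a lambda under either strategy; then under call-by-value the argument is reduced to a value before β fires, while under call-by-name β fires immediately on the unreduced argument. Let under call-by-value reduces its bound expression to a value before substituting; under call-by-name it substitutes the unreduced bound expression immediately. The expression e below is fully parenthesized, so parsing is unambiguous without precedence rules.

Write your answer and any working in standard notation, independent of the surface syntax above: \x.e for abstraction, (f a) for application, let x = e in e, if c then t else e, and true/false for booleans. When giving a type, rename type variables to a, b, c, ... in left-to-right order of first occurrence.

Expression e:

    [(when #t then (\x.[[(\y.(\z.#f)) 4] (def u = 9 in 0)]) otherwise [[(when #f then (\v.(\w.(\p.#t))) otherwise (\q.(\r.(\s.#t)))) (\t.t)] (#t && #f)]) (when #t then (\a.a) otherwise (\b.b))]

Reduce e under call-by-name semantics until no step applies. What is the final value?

Answer: false

Working:
step 0: ((if true then (\x.(((\y.(\z.false)) 4) (let u = 9 in 0))) else (((if false then (\v.(\w.(\p.true))) else (\q.(\r.(\s.true)))) (\t.t)) (true && false))) (if true then (\a.a) else (\b.b)))
step 1: [if@0] ((\x.(((\y.(\z.false)) 4) (let u = 9 in 0))) (if true then (\a.a) else (\b.b)))
step 2: [beta@root] (((\y.(\z.false)) 4) (let u = 9 in 0))
step 3: [beta@0] ((\z.false) (let u = 9 in 0))
step 4: [beta@root] false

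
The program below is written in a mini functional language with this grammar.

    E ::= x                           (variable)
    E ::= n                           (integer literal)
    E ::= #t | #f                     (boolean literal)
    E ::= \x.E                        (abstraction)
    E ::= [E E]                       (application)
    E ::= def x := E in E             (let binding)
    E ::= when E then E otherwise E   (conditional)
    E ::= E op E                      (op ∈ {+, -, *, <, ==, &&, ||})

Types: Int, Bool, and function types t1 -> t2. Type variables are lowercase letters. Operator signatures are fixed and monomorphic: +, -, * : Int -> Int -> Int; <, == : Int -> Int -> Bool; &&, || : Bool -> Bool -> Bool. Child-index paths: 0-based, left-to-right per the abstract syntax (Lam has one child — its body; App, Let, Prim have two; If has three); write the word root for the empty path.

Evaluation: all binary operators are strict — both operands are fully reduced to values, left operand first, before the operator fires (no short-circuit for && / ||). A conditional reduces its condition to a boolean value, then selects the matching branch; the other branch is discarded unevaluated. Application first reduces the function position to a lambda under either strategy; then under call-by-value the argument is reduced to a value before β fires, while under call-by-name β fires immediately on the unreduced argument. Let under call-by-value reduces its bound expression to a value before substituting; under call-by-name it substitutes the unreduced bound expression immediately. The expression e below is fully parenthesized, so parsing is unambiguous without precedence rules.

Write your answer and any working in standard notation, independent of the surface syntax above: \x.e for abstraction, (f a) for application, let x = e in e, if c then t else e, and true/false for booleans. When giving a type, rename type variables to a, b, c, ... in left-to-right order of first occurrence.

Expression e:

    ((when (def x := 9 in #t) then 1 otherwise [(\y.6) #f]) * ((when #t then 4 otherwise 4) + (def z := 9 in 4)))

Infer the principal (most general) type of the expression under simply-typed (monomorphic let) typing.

Working:
let x : Int
  unify Bool ~ Bool
\y._ : a -> Int
  unify a -> Int ~ Bool -> b
  unify a ~ Bool
  unify Int ~ b
_ _ : Int
  unify Int ~ Int
  unify Int ~ Int
  unify Bool ~ Bool
  unify Int ~ Int
  unify Int ~ Int
let z : Int
  unify Int ~ Int
  unify Int ~ Int

Answer: Int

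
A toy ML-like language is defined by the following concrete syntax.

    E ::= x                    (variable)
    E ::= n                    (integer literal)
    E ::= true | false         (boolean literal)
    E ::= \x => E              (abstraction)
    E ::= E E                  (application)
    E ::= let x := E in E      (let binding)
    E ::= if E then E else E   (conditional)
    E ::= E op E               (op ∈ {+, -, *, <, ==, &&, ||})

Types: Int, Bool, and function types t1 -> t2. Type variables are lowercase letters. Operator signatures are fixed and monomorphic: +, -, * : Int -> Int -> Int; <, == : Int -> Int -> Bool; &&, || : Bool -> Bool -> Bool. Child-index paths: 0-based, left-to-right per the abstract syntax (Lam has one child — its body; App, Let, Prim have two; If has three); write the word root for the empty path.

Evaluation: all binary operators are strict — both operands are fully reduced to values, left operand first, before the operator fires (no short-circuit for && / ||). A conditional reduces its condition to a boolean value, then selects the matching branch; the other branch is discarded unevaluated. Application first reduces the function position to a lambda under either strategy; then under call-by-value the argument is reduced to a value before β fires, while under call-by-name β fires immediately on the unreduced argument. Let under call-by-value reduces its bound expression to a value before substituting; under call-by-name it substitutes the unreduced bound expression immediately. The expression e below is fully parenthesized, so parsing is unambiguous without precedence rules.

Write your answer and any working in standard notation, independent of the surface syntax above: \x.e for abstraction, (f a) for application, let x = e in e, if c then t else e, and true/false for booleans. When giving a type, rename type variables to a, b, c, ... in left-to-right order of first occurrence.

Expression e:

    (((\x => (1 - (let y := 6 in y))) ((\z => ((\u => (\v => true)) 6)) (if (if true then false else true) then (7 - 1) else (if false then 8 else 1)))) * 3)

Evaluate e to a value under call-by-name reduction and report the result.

Answer: -15

Derivation:
step 0: (((\x.(1 - (let y = 6 in y))) ((\z.((\u.(\v.true)) 6)) (if (if true then false else true) then (7 - 1) else (if false then 8 else 1)))) * 3)
step 1: [beta@0] ((1 - (let y = 6 in y)) * 3)
step 2: [let@0.1] ((1 - 6) * 3)
step 3: [delta@0] (-5 * 3)
step 4: [delta@root] -15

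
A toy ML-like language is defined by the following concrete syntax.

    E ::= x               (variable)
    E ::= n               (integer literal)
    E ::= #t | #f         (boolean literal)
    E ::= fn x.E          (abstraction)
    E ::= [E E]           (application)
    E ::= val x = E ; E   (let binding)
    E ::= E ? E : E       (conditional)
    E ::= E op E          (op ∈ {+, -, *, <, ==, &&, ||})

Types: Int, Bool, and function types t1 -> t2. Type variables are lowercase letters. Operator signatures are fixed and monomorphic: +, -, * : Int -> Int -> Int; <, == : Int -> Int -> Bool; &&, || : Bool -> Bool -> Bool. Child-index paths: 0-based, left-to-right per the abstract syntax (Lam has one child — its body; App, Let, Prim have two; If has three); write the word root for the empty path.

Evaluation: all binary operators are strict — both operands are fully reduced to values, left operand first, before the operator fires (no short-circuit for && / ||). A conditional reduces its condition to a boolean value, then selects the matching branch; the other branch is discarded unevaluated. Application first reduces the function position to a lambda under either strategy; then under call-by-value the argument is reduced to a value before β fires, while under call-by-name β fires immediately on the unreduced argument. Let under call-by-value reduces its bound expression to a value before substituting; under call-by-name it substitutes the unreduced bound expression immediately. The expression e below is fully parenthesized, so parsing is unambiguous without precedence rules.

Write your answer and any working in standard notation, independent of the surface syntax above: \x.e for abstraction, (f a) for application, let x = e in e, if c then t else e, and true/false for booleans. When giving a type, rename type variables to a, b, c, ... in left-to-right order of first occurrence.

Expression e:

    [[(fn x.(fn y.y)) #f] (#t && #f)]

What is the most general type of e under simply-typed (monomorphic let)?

Answer: Bool

Working:
y : b
\y._ : b -> b
\x._ : a -> b -> b
  unify a -> b -> b ~ Bool -> c
  unify a ~ Bool
  unify b -> b ~ c
_ _ : b -> b
  unify Bool ~ Bool
  unify Bool ~ Bool
  unify b -> b ~ Bool -> d
  unify b ~ Bool
  unify Bool ~ d
_ _ : Bool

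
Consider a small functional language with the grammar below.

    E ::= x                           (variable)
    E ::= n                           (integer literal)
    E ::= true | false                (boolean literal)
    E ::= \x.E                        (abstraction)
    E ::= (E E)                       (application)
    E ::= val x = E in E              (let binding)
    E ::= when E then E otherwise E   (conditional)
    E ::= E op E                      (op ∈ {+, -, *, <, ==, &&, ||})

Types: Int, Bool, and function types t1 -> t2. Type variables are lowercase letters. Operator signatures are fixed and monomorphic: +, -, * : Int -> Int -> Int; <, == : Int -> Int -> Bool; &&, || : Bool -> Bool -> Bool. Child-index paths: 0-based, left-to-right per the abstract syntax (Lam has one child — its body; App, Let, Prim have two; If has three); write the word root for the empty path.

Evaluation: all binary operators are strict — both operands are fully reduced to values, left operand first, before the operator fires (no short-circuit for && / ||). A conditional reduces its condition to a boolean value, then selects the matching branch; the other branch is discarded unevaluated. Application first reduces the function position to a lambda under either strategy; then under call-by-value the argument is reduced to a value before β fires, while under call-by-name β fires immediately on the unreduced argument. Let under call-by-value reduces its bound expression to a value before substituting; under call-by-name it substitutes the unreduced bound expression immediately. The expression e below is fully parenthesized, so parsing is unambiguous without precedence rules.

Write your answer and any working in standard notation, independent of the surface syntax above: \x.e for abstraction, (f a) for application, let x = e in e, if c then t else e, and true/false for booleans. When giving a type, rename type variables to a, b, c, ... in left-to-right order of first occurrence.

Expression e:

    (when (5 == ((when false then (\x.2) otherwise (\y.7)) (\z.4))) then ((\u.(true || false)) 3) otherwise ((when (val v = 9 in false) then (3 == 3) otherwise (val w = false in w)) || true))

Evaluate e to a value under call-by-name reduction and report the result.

Answer: true

Working:
step 0: (if (5 == ((if false then (\x.2) else (\y.7)) (\z.4))) then ((\u.(true || false)) 3) else ((if (let v = 9 in false) then (3 == 3) else (let w = false in w)) || true))
step 1: [if@0.1.0] (if (5 == ((\y.7) (\z.4))) then ((\u.(true || false)) 3) else ((if (let v = 9 in false) then (3 == 3) else (let w = false in w)) || true))
step 2: [beta@0.1] (if (5 == 7) then ((\u.(true || false)) 3) else ((if (let v = 9 in false) then (3 == 3) else (let w = false in w)) || true))
step 3: [delta@0] (if false then ((\u.(true || false)) 3) else ((if (let v = 9 in false) then (3 == 3) else (let w = false in w)) || true))
step 4: [if@root] ((if (let v = 9 in false) then (3 == 3) else (let w = false in w)) || true)
step 5: [let@0.0] ((if false then (3 == 3) else (let w = false in w)) || true)
step 6: [if@0] ((let w = false in w) || true)
step 7: [let@0] (false || true)
step 8: [delta@root] true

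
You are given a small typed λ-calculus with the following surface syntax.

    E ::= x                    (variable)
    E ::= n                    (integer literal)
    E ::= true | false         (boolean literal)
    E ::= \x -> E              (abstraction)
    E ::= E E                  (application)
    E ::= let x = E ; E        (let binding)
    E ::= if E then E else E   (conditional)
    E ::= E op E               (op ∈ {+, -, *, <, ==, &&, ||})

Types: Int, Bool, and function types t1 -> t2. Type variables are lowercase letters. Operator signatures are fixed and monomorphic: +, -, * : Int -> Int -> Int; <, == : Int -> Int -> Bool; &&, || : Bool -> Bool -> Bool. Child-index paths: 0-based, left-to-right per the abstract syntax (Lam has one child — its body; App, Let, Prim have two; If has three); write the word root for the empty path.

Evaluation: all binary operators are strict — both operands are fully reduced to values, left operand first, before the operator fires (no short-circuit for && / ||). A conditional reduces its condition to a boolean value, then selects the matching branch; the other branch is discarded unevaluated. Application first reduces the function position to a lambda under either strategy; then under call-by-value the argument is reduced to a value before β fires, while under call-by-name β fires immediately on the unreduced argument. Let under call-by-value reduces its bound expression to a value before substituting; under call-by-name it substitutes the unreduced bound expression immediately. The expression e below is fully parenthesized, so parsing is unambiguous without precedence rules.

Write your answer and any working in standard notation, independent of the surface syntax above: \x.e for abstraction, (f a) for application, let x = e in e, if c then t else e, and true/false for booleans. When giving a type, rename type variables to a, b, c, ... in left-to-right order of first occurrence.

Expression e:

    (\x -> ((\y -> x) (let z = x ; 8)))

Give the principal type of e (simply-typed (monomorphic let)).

Answer: a -> a

Derivation:
x : a
\y._ : b -> a
x : a
let z : a
  unify b -> a ~ Int -> c
  unify b ~ Int
  unify a ~ c
_ _ : c
\x._ : c -> c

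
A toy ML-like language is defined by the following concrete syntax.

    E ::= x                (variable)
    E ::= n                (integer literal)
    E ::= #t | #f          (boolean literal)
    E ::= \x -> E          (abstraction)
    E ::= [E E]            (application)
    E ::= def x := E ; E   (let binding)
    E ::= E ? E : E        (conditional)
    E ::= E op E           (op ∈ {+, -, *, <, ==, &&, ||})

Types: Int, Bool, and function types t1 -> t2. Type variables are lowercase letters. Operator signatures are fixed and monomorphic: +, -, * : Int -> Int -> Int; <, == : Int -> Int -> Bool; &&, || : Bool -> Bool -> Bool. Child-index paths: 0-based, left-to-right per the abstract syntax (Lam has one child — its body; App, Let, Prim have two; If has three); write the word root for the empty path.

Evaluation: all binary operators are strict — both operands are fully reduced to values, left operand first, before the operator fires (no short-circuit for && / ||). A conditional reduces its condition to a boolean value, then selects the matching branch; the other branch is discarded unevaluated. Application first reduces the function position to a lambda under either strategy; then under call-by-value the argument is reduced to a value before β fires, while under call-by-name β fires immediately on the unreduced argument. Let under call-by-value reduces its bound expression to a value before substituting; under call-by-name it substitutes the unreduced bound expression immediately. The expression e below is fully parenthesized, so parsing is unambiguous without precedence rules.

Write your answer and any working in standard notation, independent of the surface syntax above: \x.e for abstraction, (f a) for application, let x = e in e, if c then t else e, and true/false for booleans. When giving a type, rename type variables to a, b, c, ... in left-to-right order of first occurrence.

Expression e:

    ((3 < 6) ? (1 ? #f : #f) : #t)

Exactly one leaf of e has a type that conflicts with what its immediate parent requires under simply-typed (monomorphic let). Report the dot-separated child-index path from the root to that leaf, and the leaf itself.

Answer: 1.0 : 1

Trace:
  unify Int ~ Int
  unify Int ~ Int
  unify Bool ~ Bool
  unify Int ~ Bool
  FAIL: mismatch Int ~ Bool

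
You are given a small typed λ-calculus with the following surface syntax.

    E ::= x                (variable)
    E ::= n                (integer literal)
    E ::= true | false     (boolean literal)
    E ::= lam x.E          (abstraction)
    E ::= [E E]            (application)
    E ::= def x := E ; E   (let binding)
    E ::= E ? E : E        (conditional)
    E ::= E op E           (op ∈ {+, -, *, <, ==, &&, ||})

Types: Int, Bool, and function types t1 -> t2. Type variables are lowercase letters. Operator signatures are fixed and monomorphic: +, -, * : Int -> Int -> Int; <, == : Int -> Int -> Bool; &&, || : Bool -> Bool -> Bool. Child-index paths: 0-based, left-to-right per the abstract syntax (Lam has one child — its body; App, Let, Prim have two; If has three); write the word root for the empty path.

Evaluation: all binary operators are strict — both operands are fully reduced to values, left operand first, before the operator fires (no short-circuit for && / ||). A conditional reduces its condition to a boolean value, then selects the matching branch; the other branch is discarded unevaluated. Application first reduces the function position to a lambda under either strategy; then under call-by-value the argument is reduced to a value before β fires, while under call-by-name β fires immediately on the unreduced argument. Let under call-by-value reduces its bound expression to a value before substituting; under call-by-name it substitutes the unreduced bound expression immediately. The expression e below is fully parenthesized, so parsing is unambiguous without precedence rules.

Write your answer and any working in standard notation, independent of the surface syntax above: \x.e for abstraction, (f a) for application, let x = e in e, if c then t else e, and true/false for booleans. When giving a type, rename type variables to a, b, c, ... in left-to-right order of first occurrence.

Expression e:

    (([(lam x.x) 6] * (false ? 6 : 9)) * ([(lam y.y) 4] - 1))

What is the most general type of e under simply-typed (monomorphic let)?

Working:
x : a
\x._ : a -> a
  unify a -> a ~ Int -> b
  unify a ~ Int
  unify Int ~ b
_ _ : Int
  unify Int ~ Int
  unify Bool ~ Bool
  unify Int ~ Int
  unify Int ~ Int
  unify Int ~ Int
y : c
\y._ : c -> c
  unify c -> c ~ Int -> d
  unify c ~ Int
  unify Int ~ d
_ _ : Int
  unify Int ~ Int
  unify Int ~ Int
  unify Int ~ Int

Answer: Int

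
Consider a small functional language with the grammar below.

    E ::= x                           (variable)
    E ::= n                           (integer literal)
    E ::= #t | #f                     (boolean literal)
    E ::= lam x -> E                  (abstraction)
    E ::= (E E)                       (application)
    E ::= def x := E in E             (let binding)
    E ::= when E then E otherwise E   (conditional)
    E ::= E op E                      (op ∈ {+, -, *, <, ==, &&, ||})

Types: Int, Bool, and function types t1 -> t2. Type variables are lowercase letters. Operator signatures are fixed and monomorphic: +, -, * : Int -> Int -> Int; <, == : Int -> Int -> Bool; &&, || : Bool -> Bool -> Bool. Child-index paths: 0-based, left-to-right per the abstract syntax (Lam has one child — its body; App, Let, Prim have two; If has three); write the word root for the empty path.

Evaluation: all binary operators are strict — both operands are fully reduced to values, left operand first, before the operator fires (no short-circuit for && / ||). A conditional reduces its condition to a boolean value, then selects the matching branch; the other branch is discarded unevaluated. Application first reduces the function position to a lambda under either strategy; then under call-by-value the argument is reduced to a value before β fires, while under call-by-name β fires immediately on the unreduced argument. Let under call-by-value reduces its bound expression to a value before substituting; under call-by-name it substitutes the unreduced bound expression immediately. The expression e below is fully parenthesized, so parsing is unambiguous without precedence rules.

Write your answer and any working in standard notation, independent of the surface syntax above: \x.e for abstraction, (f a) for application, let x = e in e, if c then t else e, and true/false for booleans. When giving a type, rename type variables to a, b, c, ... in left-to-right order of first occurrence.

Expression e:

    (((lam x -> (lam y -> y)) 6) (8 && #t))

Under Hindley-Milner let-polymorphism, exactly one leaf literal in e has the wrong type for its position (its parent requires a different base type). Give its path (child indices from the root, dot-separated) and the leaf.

Answer: 1.0 : 8

Working:
y : b
\y._ : b -> b
\x._ : a -> b -> b
  unify a -> b -> b ~ Int -> c
  unify a ~ Int
  unify b -> b ~ c
_ _ : b -> b
  unify Int ~ Bool
  FAIL: mismatch Int ~ Bool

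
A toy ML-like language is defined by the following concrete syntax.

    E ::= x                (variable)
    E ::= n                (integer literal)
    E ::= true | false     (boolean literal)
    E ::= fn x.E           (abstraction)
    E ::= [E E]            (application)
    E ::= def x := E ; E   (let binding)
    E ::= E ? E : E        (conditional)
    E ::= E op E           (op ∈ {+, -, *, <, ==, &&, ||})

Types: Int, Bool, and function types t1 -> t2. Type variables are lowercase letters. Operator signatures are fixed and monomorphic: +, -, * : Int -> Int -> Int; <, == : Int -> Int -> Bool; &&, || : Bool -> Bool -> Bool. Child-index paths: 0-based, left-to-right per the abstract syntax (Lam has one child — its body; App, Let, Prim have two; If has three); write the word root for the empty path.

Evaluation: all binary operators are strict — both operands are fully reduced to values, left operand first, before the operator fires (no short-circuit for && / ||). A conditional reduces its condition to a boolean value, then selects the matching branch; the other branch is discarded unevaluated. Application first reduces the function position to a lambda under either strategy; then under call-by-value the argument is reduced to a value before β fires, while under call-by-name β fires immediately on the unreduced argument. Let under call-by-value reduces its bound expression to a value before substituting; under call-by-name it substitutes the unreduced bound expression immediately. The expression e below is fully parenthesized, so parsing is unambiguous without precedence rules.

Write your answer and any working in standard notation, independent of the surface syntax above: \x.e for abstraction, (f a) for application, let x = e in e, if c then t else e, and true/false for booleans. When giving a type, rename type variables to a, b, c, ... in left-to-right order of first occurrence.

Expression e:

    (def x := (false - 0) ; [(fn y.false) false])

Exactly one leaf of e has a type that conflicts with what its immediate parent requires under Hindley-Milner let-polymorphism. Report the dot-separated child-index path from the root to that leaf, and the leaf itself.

Working:
  unify Bool ~ Int
  FAIL: mismatch Bool ~ Int

Answer: 0.0 : false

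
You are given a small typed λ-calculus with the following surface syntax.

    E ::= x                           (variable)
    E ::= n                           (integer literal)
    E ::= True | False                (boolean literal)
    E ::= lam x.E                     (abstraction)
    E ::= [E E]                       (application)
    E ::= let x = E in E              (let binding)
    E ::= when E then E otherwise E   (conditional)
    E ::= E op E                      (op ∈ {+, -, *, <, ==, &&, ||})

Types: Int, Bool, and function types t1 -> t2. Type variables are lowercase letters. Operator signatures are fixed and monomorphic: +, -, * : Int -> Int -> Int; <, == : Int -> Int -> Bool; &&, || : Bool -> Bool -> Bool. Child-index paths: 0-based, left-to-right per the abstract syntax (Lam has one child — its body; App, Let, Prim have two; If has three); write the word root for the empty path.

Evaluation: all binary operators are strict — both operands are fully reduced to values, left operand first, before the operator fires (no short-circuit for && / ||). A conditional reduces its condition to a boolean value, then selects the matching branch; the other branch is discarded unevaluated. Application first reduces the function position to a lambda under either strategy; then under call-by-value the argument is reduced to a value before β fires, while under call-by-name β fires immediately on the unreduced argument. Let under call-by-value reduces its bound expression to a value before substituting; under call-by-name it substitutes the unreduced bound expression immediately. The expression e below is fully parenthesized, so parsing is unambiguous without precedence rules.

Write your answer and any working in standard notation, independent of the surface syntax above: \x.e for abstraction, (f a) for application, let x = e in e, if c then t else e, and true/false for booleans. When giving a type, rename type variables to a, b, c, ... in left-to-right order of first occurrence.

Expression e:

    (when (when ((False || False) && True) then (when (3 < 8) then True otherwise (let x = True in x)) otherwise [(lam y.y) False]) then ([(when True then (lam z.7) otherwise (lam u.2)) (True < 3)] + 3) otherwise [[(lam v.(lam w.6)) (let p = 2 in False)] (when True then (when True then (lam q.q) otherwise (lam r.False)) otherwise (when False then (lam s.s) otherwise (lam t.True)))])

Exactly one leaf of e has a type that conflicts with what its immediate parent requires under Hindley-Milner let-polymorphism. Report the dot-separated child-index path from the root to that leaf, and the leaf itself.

Derivation:
  unify Bool ~ Bool
  unify Bool ~ Bool
  unify Bool ~ Bool
  unify Bool ~ Bool
  unify Bool ~ Bool
  unify Int ~ Int
  unify Int ~ Int
  unify Bool ~ Bool
let x : Bool
x : Bool
  unify Bool ~ Bool
y : a
\y._ : a -> a
  unify a -> a ~ Bool -> b
  unify a ~ Bool
  unify Bool ~ b
_ _ : Bool
  unify Bool ~ Bool
  unify Bool ~ Bool
  unify Bool ~ Bool
\z._ : c -> Int
\u._ : d -> Int
  unify c -> Int ~ d -> Int
  unify c ~ d
  unify Int ~ Int
  unify Bool ~ Int
  FAIL: mismatch Bool ~ Int

Answer: 1.0.1.0 : true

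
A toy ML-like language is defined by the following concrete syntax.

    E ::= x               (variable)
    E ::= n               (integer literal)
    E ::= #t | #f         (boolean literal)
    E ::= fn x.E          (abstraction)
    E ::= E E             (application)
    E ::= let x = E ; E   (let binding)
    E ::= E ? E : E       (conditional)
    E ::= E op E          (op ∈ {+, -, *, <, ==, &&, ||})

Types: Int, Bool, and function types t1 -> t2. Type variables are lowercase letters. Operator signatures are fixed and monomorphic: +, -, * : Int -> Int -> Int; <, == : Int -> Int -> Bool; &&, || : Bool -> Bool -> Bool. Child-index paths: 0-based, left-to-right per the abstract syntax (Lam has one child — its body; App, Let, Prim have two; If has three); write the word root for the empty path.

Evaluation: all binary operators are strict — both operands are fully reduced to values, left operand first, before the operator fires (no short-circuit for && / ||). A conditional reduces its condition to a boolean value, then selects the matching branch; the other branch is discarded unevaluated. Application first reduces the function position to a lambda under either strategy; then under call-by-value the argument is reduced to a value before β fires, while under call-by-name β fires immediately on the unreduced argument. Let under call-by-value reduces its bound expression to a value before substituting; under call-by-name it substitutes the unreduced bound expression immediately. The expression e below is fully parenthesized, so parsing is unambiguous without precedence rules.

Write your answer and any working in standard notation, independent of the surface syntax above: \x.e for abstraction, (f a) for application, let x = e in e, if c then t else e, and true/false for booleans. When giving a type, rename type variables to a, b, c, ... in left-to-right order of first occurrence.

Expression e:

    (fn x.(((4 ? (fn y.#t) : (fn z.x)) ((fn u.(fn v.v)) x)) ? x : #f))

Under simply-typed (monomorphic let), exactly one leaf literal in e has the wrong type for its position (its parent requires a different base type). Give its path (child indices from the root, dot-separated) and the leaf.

Answer: 0.0.0.0 : 4

Working:
  unify Int ~ Bool
  FAIL: mismatch Int ~ Bool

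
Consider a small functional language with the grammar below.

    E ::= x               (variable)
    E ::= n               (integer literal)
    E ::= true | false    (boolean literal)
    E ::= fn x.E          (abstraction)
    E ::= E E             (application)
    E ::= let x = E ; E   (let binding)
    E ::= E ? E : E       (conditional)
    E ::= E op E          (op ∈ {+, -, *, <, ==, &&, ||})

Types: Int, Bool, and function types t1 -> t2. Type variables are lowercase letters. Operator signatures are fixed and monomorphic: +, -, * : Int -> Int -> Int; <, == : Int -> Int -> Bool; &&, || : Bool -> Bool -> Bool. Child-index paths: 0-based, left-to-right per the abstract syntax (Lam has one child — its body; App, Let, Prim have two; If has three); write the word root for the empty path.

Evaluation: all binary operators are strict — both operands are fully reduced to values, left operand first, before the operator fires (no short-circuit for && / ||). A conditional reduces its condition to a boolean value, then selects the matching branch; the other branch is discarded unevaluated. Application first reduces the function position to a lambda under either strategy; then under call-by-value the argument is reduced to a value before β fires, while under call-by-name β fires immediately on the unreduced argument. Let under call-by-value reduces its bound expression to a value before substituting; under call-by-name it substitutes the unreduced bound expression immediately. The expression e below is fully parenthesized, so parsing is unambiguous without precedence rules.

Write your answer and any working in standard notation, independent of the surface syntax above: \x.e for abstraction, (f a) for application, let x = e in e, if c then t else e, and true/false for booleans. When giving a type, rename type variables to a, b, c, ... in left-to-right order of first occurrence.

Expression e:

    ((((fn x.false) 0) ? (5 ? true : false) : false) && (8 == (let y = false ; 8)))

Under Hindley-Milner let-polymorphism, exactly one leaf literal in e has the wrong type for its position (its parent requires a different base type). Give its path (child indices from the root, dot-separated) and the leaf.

Trace:
\x._ : a -> Bool
  unify a -> Bool ~ Int -> b
  unify a ~ Int
  unify Bool ~ b
_ _ : Bool
  unify Bool ~ Bool
  unify Int ~ Bool
  FAIL: mismatch Int ~ Bool

Answer: 0.1.0 : 5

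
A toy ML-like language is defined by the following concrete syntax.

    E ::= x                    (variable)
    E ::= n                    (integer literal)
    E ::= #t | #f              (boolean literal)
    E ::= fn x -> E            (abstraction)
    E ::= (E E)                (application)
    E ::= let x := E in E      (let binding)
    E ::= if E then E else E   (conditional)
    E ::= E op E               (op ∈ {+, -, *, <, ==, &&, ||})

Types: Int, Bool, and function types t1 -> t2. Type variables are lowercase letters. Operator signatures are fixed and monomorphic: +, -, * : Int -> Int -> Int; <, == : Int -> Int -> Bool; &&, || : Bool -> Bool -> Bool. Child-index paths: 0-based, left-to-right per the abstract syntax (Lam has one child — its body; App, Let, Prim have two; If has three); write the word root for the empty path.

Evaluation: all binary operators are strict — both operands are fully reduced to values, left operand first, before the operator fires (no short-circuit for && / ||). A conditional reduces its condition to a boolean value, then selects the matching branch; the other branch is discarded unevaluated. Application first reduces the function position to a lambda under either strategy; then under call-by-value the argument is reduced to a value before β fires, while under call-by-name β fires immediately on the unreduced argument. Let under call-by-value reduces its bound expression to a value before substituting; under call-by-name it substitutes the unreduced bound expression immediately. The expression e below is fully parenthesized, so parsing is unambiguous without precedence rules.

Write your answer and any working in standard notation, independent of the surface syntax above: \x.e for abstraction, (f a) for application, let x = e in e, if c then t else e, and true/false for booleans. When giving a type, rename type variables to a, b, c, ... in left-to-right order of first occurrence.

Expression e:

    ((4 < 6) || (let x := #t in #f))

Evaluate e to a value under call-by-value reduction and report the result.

Working:
step 0: ((4 < 6) || (let x = true in false))
step 1: [delta@0] (true || (let x = true in false))
step 2: [let@1] (true || false)
step 3: [delta@root] true

Answer: true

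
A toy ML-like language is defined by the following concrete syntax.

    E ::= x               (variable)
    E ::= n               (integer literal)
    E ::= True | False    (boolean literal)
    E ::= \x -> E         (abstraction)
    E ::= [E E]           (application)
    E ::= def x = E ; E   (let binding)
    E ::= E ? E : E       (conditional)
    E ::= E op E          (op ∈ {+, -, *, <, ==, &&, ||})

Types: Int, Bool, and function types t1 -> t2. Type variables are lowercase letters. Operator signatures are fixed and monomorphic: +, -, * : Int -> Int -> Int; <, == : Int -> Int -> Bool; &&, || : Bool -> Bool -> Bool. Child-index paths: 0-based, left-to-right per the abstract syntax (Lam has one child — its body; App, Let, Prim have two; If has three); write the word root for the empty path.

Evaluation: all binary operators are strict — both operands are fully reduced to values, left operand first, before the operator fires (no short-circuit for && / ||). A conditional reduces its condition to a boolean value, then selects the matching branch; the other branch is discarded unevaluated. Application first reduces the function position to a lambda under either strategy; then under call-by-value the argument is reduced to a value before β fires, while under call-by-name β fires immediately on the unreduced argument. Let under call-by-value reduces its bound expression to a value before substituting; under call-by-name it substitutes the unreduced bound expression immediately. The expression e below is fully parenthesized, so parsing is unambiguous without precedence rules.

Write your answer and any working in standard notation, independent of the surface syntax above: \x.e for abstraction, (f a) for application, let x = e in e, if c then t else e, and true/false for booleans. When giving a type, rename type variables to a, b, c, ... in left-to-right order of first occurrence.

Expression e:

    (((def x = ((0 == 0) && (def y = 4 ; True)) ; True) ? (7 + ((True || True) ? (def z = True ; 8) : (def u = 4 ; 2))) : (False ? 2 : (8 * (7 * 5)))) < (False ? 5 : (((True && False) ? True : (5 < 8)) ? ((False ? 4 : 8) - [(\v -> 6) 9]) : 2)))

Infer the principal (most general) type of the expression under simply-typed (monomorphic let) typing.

Derivation:
  unify Int ~ Int
  unify Int ~ Int
  unify Bool ~ Bool
let y : Int
  unify Bool ~ Bool
let x : Bool
  unify Bool ~ Bool
  unify Int ~ Int
  unify Bool ~ Bool
  unify Bool ~ Bool
  unify Bool ~ Bool
let z : Bool
let u : Int
  unify Int ~ Int
  unify Int ~ Int
  unify Bool ~ Bool
  unify Int ~ Int
  unify Int ~ Int
  unify Int ~ Int
  unify Int ~ Int
  unify Int ~ Int
  unify Int ~ Int
  unify Int ~ Int
  unify Bool ~ Bool
  unify Bool ~ Bool
  unify Bool ~ Bool
  unify Bool ~ Bool
  unify Int ~ Int
  unify Int ~ Int
  unify Bool ~ Bool
  unify Bool ~ Bool
  unify Bool ~ Bool
  unify Int ~ Int
  unify Int ~ Int
\v._ : a -> Int
  unify a -> Int ~ Int -> b
  unify a ~ Int
  unify Int ~ b
_ _ : Int
  unify Int ~ Int
  unify Int ~ Int
  unify Int ~ Int
  unify Int ~ Int

Answer: Bool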